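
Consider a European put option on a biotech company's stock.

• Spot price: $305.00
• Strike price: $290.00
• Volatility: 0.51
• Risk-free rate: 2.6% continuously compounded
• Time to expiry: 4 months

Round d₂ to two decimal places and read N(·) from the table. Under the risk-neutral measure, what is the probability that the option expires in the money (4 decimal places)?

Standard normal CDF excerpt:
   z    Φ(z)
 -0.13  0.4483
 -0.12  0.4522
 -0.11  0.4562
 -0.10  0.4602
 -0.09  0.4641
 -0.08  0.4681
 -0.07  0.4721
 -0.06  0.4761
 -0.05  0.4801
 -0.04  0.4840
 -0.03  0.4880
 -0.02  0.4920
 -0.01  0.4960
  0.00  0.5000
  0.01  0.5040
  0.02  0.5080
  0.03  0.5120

T = 0.3333;  σ√T = 0.2944
d₁ = [ln(305/290) + (0.026 + 0.51²/2)·0.3333] / 0.2944 = [0.0504 + 0.0520] / 0.2944 = 0.3479 ⇒ 0.35
d₂ = d₁ − σ√T = 0.3479 − 0.2944 = 0.0535 ⇒ 0.05
Risk-neutral Pr[S_T < K] = N(−d₂) = N(-0.05) = 0.4801

0.4801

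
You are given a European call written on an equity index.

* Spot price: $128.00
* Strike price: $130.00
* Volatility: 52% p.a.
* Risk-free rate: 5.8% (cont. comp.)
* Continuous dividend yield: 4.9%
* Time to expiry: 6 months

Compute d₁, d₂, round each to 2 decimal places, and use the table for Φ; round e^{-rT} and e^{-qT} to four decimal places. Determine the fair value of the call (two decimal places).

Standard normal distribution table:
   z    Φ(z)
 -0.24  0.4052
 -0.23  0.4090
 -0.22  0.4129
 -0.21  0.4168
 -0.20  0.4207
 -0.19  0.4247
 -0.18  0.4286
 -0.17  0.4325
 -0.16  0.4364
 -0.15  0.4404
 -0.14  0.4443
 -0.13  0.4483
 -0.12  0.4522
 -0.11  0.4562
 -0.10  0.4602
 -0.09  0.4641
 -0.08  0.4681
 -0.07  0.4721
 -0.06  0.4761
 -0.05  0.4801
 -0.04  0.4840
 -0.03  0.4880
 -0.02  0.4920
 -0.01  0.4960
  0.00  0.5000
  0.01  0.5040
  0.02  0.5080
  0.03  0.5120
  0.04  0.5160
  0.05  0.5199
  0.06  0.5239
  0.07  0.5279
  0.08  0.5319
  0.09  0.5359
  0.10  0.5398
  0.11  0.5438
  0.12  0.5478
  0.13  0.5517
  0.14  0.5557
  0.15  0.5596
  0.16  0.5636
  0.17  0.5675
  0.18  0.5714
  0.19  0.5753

T = 0.5;  σ√T = 0.3677
d₁ = [ln(128/130) + (0.058 − 0.049 + 0.52²/2)·0.5] / 0.3677 = [-0.0155 + 0.0721] / 0.3677 = 0.1539 → 0.15
d₂ = d₁ − σ√T = 0.1539 − 0.3677 = -0.2138 → -0.21
exp(−qT) = exp(−0.049·0.5) = 0.9758;  exp(−rT) = exp(−0.058·0.5) = 0.9714
C = 128·0.9758·N(0.15) − 130·0.9714·N(-0.21) = 128·0.9758·0.5596 − 130·0.9714·0.4168 = 69.8954 − 52.6343 = 17.2610

$17.26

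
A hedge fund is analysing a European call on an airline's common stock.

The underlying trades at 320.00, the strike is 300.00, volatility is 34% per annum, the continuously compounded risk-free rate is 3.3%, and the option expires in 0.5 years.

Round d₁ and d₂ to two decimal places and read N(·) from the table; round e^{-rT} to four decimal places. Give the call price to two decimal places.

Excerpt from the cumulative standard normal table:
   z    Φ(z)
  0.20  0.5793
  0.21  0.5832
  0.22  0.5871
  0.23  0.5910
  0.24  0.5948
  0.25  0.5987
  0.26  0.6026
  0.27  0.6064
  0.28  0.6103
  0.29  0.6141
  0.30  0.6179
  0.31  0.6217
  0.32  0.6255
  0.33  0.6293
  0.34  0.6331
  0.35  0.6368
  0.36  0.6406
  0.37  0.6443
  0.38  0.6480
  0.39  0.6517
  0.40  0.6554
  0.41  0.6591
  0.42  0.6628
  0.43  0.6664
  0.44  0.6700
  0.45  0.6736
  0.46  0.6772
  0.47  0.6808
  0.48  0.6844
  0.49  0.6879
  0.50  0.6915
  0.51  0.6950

σ√T = 0.34·√0.5 = 0.2404
d₁ = [ln(320/300) + (0.033 + ½·0.34²)·0.5] / (σ√T) = (0.0645 + 0.0454) / 0.2404 = 0.4573 ≈ 0.46
d₂ = 0.4573 − 0.2404 = 0.2169 ≈ 0.22
exp(−rT) = exp(−0.033·0.5) = 0.9836
C = 320·N(0.46) − 300·0.9836·N(0.22) = 320·0.6772 − 300·0.9836·0.5871 = 216.7040 − 173.2415 = 43.4625

43.46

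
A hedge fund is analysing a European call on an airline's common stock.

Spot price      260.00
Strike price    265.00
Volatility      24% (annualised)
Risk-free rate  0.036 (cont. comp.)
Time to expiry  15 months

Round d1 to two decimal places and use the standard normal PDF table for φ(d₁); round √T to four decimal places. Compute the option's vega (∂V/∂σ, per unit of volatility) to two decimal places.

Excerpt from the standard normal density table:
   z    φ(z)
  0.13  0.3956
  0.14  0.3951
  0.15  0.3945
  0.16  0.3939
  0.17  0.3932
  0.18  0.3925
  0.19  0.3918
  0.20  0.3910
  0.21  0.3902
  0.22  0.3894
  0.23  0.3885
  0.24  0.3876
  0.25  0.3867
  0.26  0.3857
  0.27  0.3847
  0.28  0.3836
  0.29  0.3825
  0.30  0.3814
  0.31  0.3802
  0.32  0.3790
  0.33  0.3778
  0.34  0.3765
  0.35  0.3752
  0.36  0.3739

T = 1.25;  σ√T = 0.2683
d₁ = [ln(260/265) + (0.036 + 0.24²/2)·1.25] / 0.2683 = [-0.0190 + 0.0810] / 0.2683 = 0.2309 ≈ 0.23
√T = √1.25 = 1.1180
φ(d₁) = φ(0.23) = 0.3885
vega = S·φ(d₁)·√T = 260·0.3885·1.1180 = 112.9292
(Call and put vega coincide under Black-Scholes.)

112.93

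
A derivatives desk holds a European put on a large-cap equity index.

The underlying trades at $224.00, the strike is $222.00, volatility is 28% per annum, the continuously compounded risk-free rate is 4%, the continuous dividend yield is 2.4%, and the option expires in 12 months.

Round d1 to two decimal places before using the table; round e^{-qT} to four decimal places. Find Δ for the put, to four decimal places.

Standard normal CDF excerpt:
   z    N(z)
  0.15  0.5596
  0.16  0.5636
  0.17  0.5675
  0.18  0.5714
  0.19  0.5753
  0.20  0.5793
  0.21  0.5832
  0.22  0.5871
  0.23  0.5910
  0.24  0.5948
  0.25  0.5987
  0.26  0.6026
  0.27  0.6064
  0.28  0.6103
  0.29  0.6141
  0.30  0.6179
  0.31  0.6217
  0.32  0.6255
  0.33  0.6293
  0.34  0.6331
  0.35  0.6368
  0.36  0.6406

σ√T = 0.28 × 1.0000 = 0.2800
d₁ = [ln(224/222) + (0.04 − 0.024 + 0.28²/2)·1] / 0.2800 = [0.0090 + 0.0552] / 0.2800 = 0.2292 which rounds to 0.23
N(d₁) = N(0.23) = 0.5910
Δ_put = exp(−qT)·(N(d₁) − 1) = 0.9763·(0.5910 − 1) = -0.3993

-0.3993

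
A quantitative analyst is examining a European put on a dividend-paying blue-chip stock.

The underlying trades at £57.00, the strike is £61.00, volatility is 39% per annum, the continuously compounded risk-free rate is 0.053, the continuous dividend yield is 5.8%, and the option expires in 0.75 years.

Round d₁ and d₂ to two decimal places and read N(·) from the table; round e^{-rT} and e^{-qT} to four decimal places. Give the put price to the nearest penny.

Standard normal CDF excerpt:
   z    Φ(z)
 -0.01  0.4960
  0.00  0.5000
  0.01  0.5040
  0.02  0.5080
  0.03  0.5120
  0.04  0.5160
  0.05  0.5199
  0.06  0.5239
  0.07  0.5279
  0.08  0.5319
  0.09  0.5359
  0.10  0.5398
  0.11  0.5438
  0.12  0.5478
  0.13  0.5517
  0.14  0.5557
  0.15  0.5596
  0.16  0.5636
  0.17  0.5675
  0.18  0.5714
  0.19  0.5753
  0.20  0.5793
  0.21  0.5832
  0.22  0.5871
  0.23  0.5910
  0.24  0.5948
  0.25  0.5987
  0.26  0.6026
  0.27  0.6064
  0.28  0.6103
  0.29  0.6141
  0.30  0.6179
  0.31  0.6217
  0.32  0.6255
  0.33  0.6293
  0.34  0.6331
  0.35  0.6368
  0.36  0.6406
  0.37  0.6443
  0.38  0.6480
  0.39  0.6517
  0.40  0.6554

£9.83

T = 0.75;  σ√T = 0.3377
d₁ = [ln(57/61) + (0.053 − 0.058 + 0.39²/2)·0.75] / 0.3377 = [-0.0678 + 0.0533] / 0.3377 = -0.0430 ⇒ -0.04
d₂ = d₁ − σ√T = -0.0430 − 0.3377 = -0.3808 ⇒ -0.38
e^(−qT) = e^(−0.058·0.75) = 0.9574;  e^(−rT) = e^(−0.053·0.75) = 0.9610
P = 61·0.9610·N(0.38) − 57·0.9574·N(0.04) = 61·0.9610·0.6480 − 57·0.9574·0.5160 = 37.9864 − 28.1590 = 9.8274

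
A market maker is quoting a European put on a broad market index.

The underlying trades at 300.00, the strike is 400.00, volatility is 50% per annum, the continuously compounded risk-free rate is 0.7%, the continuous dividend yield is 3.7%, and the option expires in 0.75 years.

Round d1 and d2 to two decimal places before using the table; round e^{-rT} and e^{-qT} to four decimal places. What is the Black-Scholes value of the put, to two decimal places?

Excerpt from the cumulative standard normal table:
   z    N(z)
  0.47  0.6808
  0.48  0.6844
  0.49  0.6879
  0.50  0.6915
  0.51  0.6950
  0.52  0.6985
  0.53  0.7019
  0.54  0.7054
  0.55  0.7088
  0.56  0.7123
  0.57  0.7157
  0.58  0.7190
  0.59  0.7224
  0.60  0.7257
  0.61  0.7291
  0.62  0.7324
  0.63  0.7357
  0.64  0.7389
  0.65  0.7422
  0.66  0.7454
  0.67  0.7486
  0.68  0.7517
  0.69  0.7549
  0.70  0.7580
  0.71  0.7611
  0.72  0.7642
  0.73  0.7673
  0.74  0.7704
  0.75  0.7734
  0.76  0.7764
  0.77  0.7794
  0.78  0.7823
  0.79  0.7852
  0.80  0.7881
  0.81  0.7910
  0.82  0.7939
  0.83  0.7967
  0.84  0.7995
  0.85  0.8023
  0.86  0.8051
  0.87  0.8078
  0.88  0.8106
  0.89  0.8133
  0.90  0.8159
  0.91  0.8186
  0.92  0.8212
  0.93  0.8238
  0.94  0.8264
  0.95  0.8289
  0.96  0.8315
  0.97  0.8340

126.04

T = 0.75;  σ√T = 0.4330
d₁ = [ln(300/400) + (0.007 − 0.037 + 0.5²/2)·0.75] / 0.4330 = [-0.2877 + 0.0713] / 0.4330 = -0.4998 ⇒ -0.50
d₂ = d₁ − σ√T = -0.4998 − 0.4330 = -0.9328 ⇒ -0.93
e^(−qT) = e^(−0.037·0.75) = 0.9726;  e^(−rT) = e^(−0.007·0.75) = 0.9948
N(−d₂) = N(0.93) = 0.8238;  N(−d₁) = N(0.50) = 0.6915
P = 400·0.9948·0.8238 − 300·0.9726·0.6915 = 327.8065 − 201.7659 = 126.0406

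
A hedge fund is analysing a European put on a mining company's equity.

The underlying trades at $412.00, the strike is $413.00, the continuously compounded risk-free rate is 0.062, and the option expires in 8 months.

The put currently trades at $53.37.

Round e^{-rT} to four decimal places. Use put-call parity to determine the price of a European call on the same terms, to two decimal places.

$69.10

e^(−rT) = e^(−0.062·0.6667) = 0.9595
Put-call parity: C − P = S − K·e^(−rT) = 412 − 413·0.9595 = 412 − 396.2735 = 15.7265
C = P + (C − P) = 53.37 + (15.7265) = 69.0965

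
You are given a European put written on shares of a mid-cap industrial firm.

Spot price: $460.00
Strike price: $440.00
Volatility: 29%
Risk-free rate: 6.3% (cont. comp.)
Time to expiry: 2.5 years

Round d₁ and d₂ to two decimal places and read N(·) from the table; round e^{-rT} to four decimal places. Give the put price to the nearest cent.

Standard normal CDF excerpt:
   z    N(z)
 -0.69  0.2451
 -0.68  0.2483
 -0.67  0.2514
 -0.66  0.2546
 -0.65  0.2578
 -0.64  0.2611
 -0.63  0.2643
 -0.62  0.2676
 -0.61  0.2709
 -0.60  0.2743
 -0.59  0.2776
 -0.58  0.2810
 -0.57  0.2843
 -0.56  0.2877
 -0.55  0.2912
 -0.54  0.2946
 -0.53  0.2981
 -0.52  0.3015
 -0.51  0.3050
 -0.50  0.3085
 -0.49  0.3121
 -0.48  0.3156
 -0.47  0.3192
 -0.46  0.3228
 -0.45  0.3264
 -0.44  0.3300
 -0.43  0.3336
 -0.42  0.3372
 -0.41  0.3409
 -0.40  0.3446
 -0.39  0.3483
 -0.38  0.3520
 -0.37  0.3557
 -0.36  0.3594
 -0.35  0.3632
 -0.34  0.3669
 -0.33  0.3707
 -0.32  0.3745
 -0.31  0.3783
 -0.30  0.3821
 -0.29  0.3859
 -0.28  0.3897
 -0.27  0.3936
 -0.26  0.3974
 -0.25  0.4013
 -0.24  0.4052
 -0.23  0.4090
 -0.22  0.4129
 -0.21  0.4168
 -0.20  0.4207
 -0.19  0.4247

$41.03

σ√T = 0.29 × 1.5811 = 0.4585
d₁ = [ln(460/440) + (0.063 + 0.29²/2)·2.5] / 0.4585 = [0.0445 + 0.2626] / 0.4585 = 0.6697 → 0.67
d₂ = d₁ − σ√T = 0.6697 − 0.4585 = 0.2112 → 0.21
exp(−rT) = exp(−0.063·2.5) = 0.8543
N(−d₂) = N(-0.21) = 0.4168;  N(−d₁) = N(-0.67) = 0.2514
P = 440·0.8543·0.4168 − 460·0.2514 = 156.6718 − 115.6440 = 41.0278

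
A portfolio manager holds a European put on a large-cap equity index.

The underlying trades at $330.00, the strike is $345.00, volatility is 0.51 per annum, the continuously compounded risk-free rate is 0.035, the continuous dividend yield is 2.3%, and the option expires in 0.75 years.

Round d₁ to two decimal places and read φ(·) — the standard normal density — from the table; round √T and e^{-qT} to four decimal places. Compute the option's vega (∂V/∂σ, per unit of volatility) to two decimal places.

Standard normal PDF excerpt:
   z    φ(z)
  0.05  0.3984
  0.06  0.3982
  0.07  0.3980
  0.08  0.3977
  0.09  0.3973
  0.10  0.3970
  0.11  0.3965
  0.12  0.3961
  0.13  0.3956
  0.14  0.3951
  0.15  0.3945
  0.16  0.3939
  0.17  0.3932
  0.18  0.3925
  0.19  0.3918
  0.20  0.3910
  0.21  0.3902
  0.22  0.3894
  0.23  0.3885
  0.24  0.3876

110.98

σ√T = 0.51 × 0.8660 = 0.4417
ln(S/K) + (r − q + σ²/2)T = ln(330/345) + (0.035 − 0.023 + 0.51²/2)·0.75 = -0.0445 + 0.1065 = 0.0621
d₁ = 0.0621 / 0.4417 = 0.1406 ⇒ 0.14
√T = √0.75 = 0.8660
φ(d₁) = φ(0.14) = 0.3951
exp(−qT) = exp(−0.023·0.75) = 0.9829
vega = S·exp(−qT)·φ(d₁)·√T = 330·0.9829·0.3951·0.8660 = 110.9809
(Call and put vega coincide under Black-Scholes.)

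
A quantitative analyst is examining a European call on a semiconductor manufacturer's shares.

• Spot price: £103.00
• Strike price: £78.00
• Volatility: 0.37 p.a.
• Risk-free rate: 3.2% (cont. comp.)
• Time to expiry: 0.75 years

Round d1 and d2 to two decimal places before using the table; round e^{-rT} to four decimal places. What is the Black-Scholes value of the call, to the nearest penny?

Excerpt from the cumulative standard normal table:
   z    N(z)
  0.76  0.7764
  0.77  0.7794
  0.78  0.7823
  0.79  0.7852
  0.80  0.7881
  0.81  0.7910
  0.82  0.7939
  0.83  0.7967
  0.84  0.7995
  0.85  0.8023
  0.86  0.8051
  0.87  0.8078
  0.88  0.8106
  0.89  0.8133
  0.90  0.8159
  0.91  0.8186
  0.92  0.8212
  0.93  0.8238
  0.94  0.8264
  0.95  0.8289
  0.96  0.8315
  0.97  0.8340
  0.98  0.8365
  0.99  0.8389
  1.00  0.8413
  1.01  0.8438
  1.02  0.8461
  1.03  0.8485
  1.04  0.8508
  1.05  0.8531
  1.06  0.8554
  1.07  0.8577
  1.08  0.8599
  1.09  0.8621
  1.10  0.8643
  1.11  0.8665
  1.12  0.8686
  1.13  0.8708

£29.45

σ√T = 0.37 × 0.8660 = 0.3204
d₁ = [ln(103/78) + (0.032 + 0.37²/2)·0.75] / 0.3204 = [0.2780 + 0.0753] / 0.3204 = 1.1028 ≈ 1.10
d₂ = d₁ − σ√T = 1.1028 − 0.3204 = 0.7823 ≈ 0.78
e^(−rT) = e^(−0.032·0.75) = 0.9763
N(d₁) = N(1.10) = 0.8643;  N(d₂) = N(0.78) = 0.7823
C = 103·0.8643 − 78·0.9763·0.7823 = 89.0229 − 59.5732 = 29.4497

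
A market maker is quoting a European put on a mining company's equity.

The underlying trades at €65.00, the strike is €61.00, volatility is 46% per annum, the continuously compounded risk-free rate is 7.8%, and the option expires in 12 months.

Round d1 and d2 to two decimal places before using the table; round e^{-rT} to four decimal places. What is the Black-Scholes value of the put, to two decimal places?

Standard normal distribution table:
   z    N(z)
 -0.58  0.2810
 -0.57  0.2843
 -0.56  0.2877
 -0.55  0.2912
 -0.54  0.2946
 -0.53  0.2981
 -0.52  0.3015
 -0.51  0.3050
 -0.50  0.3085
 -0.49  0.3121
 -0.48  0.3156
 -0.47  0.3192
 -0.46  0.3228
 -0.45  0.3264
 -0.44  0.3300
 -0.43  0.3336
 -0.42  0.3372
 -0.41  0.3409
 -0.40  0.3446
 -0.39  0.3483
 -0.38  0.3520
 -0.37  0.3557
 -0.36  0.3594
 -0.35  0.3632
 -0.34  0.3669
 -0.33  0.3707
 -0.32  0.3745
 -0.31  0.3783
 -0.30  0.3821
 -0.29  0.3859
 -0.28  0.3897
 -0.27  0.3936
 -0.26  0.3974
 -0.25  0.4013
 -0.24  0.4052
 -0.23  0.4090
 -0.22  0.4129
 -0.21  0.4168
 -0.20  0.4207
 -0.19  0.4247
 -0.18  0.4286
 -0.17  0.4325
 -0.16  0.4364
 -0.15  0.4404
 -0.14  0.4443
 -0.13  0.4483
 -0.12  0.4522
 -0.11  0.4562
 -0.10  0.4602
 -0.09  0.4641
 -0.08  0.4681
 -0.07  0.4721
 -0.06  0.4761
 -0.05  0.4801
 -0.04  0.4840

€7.26

σ√T = 0.46 × 1.0000 = 0.4600
d₁ = [ln(65/61) + (0.078 + ½·0.46²)·1] / (σ√T) = (0.0635 + 0.1838) / 0.4600 = 0.5376 ≈ 0.54
d₂ = 0.5376 − 0.4600 = 0.0776 ≈ 0.08
e^(−rT) = e^(−0.078·1) = 0.9250
N(−d₂) = N(-0.08) = 0.4681;  N(−d₁) = N(-0.54) = 0.2946
P = 61·0.9250·0.4681 − 65·0.2946 = 26.4125 − 19.1490 = 7.2635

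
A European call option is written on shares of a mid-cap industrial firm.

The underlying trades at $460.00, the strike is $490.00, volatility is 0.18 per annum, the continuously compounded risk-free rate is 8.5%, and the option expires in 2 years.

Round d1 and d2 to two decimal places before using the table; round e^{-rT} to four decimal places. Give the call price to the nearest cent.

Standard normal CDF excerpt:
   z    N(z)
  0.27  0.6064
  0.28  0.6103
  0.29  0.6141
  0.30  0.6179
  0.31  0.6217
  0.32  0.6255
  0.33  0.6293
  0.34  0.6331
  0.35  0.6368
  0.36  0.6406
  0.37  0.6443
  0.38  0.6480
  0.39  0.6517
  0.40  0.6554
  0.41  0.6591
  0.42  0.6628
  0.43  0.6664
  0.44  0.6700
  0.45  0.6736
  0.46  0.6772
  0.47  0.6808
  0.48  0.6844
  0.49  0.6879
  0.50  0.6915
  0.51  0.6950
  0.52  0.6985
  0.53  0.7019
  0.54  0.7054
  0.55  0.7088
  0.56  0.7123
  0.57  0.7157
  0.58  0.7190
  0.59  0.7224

$72.17

σ√T = 0.18·√2 = 0.2546
ln(S/K) + (r + σ²/2)T = ln(460/490) + (0.085 + 0.18²/2)·2 = -0.0632 + 0.2024 = 0.1392
d₁ = 0.1392 / 0.2546 = 0.5469 ⇒ 0.55
d₂ = d₁ − σ√T = 0.5469 − 0.2546 = 0.2924 ⇒ 0.29
exp(−rT) = exp(−0.085·2) = 0.8437
C = 460·N(0.55) − 490·0.8437·N(0.29) = 460·0.7088 − 490·0.8437·0.6141 = 326.0480 − 253.8769 = 72.1711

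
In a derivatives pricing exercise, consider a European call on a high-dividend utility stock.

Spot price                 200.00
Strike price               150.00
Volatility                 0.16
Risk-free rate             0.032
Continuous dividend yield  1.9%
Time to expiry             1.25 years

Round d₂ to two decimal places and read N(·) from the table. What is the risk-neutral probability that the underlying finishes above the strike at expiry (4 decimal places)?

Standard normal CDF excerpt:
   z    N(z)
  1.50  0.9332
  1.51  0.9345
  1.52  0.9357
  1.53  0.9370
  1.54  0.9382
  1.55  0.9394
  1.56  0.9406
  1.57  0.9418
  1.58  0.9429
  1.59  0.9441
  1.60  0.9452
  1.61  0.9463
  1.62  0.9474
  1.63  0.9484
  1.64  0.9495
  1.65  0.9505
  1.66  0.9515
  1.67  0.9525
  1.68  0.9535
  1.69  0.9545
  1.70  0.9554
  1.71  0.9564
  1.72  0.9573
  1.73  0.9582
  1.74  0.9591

0.9463

σ√T = 0.16 × 1.1180 = 0.1789
d₁ = [ln(200/150) + (0.032 − 0.019 + 0.16²/2)·1.25] / 0.1789 = [0.2877 + 0.0323] / 0.1789 = 1.7885 → 1.79
d₂ = d₁ − σ√T = 1.7885 − 0.1789 = 1.6096 → 1.61
Pr(exercise) under Q = N(d₂) = 0.9463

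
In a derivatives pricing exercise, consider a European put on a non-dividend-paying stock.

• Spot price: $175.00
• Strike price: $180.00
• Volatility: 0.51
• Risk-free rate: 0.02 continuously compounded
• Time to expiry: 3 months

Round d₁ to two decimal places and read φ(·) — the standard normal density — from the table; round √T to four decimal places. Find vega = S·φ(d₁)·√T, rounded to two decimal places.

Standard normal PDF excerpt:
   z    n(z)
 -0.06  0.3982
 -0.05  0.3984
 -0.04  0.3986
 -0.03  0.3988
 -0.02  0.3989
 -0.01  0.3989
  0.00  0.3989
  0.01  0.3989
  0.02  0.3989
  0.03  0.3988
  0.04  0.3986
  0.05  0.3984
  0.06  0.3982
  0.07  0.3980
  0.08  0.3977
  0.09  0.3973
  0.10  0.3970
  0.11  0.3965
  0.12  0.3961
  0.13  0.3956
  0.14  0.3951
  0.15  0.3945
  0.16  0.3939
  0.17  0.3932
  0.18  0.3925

34.88

σ√T = 0.51 × 0.5000 = 0.2550
d₁ = [ln(175/180) + (0.02 + 0.51²/2)·0.25] / 0.2550 = [-0.0282 + 0.0375] / 0.2550 = 0.0366 ⇒ 0.04
√T = √0.25 = 0.5000
φ(d₁) = φ(0.04) = 0.3986
vega = S·φ(d₁)·√T = 175·0.3986·0.5000 = 34.8775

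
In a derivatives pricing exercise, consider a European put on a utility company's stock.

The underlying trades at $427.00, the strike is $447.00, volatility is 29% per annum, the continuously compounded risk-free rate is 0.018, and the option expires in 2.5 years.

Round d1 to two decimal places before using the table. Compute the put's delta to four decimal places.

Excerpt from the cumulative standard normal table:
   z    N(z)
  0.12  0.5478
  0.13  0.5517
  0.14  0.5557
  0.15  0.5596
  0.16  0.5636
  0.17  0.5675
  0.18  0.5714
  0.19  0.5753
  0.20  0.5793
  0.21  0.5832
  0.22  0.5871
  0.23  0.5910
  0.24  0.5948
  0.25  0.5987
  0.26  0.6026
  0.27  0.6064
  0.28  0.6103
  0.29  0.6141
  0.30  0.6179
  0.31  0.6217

σ√T = 0.29 × 1.5811 = 0.4585
d₁ = [ln(427/447) + (0.018 + 0.29²/2)·2.5] / 0.4585 = [-0.0458 + 0.1501] / 0.4585 = 0.2276 → 0.23
N(d₁) = N(0.23) = 0.5910
Δ_put = N(d₁) − 1 = 0.5910 − 1 = -0.4090

-0.4090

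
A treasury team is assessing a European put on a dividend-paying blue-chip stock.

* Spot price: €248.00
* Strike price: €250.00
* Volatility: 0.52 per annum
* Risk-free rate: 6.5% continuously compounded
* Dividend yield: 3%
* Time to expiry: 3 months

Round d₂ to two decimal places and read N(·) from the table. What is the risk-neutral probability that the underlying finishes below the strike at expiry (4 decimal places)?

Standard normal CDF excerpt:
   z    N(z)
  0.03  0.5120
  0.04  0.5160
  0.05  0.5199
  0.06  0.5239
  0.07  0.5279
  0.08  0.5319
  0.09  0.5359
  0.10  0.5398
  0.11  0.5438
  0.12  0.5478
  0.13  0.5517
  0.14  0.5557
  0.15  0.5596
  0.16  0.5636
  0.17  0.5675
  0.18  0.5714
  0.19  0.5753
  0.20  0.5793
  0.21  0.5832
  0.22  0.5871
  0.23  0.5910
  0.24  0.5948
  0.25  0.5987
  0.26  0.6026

0.5517

σ√T = 0.52 × 0.5000 = 0.2600
d₁ = [ln(248/250) + (0.065 − 0.03 + 0.52²/2)·0.25] / 0.2600 = [-0.0080 + 0.0426] / 0.2600 = 0.1328 ≈ 0.13
d₂ = d₁ − σ√T = 0.1328 − 0.2600 = -0.1272 ≈ -0.13
Pr(exercise) under Q = N(−d₂) = N(0.13) = 0.5517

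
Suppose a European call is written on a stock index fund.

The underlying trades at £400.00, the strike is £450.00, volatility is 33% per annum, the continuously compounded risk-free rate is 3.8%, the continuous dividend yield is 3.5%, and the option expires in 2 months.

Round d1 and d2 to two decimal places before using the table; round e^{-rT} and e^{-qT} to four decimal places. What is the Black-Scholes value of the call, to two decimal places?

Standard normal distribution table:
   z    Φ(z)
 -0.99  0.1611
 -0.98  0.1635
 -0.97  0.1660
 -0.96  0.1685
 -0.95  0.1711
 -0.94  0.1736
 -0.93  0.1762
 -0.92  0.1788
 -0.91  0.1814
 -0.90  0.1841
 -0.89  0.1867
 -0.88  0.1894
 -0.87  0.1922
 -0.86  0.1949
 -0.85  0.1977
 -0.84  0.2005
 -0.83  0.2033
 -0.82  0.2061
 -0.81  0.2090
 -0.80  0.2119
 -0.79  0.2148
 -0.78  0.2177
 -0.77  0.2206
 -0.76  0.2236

σ√T = 0.33·√0.1667 = 0.1347
d₁ = [ln(400/450) + (0.038 − 0.035 + 0.33²/2)·0.1667] / 0.1347 = [-0.1178 + 0.0096] / 0.1347 = -0.8032 ⇒ -0.80
d₂ = d₁ − σ√T = -0.8032 − 0.1347 = -0.9379 ⇒ -0.94
e^(−qT) = e^(−0.035·0.1667) = 0.9942;  e^(−rT) = e^(−0.038·0.1667) = 0.9937
N(d₁) = N(-0.80) = 0.2119;  N(d₂) = N(-0.94) = 0.1736
C = 400·0.9942·0.2119 − 450·0.9937·0.1736 = 84.2684 − 77.6278 = 6.6405

£6.64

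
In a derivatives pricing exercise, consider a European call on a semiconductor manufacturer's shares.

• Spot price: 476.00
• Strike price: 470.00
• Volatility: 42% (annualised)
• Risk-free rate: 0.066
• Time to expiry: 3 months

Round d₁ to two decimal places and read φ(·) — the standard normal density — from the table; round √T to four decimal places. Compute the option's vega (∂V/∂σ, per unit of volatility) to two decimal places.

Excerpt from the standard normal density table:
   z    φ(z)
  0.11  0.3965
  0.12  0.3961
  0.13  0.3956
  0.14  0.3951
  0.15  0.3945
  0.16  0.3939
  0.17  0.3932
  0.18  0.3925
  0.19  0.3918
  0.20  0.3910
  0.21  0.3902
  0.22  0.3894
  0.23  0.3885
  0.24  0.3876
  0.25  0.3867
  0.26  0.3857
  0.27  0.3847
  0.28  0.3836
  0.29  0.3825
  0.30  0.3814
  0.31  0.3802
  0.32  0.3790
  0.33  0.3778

92.25

σ√T = 0.42·√0.25 = 0.2100
d₁ = [ln(476/470) + (0.066 + 0.42²/2)·0.25] / 0.2100 = [0.0127 + 0.0386] / 0.2100 = 0.2440 which rounds to 0.24
√T = √0.25 = 0.5000
φ(d₁) = φ(0.24) = 0.3876
vega = S·φ(d₁)·√T = 476·0.3876·0.5000 = 92.2488
(The put has the same vega.)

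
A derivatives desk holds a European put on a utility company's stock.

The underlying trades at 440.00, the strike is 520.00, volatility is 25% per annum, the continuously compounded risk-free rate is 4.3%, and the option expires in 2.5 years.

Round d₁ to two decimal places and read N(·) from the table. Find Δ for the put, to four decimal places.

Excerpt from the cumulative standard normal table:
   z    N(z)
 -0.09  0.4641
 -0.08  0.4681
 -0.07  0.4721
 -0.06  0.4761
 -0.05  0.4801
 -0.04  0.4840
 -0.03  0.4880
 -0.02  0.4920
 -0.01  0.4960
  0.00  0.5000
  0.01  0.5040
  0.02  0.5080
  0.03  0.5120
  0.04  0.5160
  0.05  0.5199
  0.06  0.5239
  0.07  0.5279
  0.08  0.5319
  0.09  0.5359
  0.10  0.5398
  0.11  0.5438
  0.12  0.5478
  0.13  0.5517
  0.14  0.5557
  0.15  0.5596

σ√T = 0.25·√2.5 = 0.3953
d₁ = [ln(440/520) + (0.043 + 0.25²/2)·2.5] / 0.3953 = [-0.1671 + 0.1856] / 0.3953 = 0.0470 which rounds to 0.05
N(d₁) = N(0.05) = 0.5199
Δ_put = N(d₁) − 1 = 0.5199 − 1 = -0.4801

-0.4801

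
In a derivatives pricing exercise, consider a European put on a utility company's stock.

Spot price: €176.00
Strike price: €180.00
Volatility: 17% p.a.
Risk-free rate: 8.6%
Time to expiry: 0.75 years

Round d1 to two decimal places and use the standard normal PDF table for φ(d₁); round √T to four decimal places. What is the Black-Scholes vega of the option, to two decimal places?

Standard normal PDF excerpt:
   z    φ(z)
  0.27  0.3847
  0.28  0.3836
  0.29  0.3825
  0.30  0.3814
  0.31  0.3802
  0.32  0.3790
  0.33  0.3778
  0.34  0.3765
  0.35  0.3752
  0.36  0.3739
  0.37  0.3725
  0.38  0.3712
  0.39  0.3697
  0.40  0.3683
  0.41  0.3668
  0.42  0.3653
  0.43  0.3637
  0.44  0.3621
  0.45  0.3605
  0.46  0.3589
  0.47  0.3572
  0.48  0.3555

56.99

σ√T = 0.17 × 0.8660 = 0.1472
d₁ = [ln(176/180) + (0.086 + ½·0.17²)·0.75] / (σ√T) = (-0.0225 + 0.0753) / 0.1472 = 0.3591 which rounds to 0.36
√T = √0.75 = 0.8660
φ(d₁) = φ(0.36) = 0.3739
vega = S·φ(d₁)·√T = 176·0.3739·0.8660 = 56.9883
(The call has the same vega.)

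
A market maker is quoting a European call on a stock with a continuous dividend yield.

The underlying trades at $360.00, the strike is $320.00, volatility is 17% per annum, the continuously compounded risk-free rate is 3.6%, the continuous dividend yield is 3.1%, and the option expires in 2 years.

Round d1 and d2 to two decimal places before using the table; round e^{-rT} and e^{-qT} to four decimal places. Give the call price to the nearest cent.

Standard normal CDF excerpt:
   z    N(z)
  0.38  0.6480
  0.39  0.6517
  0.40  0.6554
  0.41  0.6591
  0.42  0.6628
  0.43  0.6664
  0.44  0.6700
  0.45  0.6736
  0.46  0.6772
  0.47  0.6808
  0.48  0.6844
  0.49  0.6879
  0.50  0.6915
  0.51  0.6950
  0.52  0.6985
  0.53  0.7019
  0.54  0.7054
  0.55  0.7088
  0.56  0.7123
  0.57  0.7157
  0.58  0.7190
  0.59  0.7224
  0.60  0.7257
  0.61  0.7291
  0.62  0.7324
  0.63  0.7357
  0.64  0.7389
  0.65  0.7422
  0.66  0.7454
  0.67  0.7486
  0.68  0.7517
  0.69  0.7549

$54.88

σ√T = 0.17 × 1.4142 = 0.2404
d₁ = [ln(360/320) + (0.036 − 0.031 + 0.17²/2)·2] / 0.2404 = [0.1178 + 0.0389] / 0.2404 = 0.6517 ⇒ 0.65
d₂ = d₁ − σ√T = 0.6517 − 0.2404 = 0.4113 ⇒ 0.41
e^(−qT) = e^(−0.031·2) = 0.9399;  e^(−rT) = e^(−0.036·2) = 0.9305
N(d₁) = N(0.65) = 0.7422;  N(d₂) = N(0.41) = 0.6591
C = 360·0.9399·0.7422 − 320·0.9305·0.6591 = 251.1338 − 196.2536 = 54.8801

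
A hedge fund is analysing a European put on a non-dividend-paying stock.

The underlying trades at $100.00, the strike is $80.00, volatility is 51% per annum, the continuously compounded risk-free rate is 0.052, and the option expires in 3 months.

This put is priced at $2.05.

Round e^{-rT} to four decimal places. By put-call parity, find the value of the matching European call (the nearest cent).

$23.08

exp(−rT) = exp(−0.052·0.25) = 0.9871
Put-call parity: C − P = S − K·e^(−rT) = 100 − 80·0.9871 = 100 − 78.9680 = 21.0320
C = P + (C − P) = 2.05 + (21.0320) = 23.0820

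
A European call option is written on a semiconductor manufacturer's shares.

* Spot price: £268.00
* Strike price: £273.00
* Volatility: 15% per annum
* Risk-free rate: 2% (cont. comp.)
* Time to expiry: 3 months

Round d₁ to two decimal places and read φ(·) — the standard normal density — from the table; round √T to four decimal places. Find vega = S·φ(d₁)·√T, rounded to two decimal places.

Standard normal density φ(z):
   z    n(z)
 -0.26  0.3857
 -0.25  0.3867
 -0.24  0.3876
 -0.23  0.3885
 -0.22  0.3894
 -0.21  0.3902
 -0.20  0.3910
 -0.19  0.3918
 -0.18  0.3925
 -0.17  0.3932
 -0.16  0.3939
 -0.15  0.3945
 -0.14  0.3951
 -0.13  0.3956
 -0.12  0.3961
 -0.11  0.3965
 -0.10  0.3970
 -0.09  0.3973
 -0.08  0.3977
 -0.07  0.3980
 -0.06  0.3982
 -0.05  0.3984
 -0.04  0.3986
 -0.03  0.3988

52.94

T = 0.25;  σ√T = 0.0750
d₁ = [ln(268/273) + (0.02 + 0.15²/2)·0.25] / 0.0750 = [-0.0185 + 0.0078] / 0.0750 = -0.1423 → -0.14
√T = √0.25 = 0.5000
φ(d₁) = φ(-0.14) = 0.3951
vega = S·φ(d₁)·√T = 268·0.3951·0.5000 = 52.9434
(Call and put vega coincide under Black-Scholes.)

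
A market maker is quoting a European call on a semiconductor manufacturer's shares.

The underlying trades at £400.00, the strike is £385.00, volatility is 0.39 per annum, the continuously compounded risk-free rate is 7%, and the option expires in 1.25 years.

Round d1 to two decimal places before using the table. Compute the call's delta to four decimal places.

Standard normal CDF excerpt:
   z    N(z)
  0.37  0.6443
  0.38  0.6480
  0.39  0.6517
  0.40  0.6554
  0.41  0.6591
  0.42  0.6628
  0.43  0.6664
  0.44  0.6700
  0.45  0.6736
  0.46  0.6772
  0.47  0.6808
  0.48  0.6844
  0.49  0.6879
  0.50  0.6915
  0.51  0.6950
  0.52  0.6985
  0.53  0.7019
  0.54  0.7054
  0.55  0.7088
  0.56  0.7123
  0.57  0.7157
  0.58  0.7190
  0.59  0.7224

0.6950

σ√T = 0.39·√1.25 = 0.4360
d₁ = [ln(400/385) + (0.07 + ½·0.39²)·1.25] / (σ√T) = (0.0382 + 0.1826) / 0.4360 = 0.5063 which rounds to 0.51
N(d₁) = N(0.51) = 0.6950
Δ_call = N(d₁) = 0.6950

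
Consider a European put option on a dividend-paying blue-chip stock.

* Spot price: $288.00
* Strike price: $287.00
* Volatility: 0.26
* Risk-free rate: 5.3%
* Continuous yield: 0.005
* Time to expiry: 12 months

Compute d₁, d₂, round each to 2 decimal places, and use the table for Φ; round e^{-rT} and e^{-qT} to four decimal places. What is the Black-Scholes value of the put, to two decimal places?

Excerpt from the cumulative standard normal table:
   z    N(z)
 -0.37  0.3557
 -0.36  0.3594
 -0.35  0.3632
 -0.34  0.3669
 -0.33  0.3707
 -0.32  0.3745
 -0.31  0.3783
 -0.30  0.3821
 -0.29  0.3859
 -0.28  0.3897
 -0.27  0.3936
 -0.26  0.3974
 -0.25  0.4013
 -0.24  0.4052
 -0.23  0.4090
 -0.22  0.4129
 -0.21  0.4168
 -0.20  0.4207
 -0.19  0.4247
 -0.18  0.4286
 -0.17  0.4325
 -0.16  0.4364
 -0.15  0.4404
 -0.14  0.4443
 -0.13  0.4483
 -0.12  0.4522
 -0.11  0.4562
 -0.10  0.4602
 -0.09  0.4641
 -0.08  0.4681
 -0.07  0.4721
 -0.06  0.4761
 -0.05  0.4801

σ√T = 0.26 × 1.0000 = 0.2600
d₁ = [ln(288/287) + (0.053 − 0.005 + ½·0.26²)·1] / (σ√T) = (0.0035 + 0.0818) / 0.2600 = 0.3280 → 0.33
d₂ = 0.3280 − 0.2600 = 0.0680 → 0.07
exp(−qT) = exp(−0.005·1) = 0.9950;  exp(−rT) = exp(−0.053·1) = 0.9484
N(−d₂) = N(-0.07) = 0.4721;  N(−d₁) = N(-0.33) = 0.3707
P = 287·0.9484·0.4721 − 288·0.9950·0.3707 = 128.5013 − 106.2278 = 22.2735

$22.27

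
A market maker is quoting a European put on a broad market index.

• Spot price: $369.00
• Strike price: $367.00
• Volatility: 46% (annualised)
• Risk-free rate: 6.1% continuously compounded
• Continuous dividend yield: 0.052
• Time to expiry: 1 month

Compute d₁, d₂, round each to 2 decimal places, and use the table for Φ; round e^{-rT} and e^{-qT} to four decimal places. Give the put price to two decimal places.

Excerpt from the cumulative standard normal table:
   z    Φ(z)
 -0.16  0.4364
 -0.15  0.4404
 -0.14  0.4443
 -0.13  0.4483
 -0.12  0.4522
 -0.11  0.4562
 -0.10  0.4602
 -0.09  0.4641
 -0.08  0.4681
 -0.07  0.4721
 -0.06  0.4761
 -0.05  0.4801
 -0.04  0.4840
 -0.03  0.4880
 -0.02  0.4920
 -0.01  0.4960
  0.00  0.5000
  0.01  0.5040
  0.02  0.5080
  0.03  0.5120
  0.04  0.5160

$17.87

σ√T = 0.46 × 0.2887 = 0.1328
d₁ = [ln(369/367) + (0.061 − 0.052 + 0.46²/2)·0.08333] / 0.1328 = [0.0054 + 0.0096] / 0.1328 = 0.1130 → 0.11
d₂ = d₁ − σ√T = 0.1130 − 0.1328 = -0.0198 → -0.02
e^(−qT) = e^(−0.052·0.08333) = 0.9957;  e^(−rT) = e^(−0.061·0.08333) = 0.9949
N(−d₂) = N(0.02) = 0.5080;  N(−d₁) = N(-0.11) = 0.4562
P = 367·0.9949·0.5080 − 369·0.9957·0.4562 = 185.4852 − 167.6139 = 17.8712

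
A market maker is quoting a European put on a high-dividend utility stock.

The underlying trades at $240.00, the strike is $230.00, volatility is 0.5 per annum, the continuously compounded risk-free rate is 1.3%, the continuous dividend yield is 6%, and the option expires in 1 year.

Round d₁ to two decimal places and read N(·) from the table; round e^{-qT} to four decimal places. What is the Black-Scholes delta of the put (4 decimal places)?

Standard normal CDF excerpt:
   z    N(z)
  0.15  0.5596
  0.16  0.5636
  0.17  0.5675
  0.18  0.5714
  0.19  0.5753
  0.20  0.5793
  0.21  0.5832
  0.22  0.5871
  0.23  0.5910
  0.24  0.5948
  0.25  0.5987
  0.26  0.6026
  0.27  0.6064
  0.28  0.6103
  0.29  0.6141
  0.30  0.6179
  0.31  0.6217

-0.3816

σ√T = 0.5 × 1.0000 = 0.5000
d₁ = [ln(240/230) + (0.013 − 0.06 + ½·0.5²)·1] / (σ√T) = (0.0426 + 0.0780) / 0.5000 = 0.2411 which rounds to 0.24
N(d₁) = N(0.24) = 0.5948
Δ_put = exp(−qT)·(N(d₁) − 1) = 0.9418·(0.5948 − 1) = -0.3816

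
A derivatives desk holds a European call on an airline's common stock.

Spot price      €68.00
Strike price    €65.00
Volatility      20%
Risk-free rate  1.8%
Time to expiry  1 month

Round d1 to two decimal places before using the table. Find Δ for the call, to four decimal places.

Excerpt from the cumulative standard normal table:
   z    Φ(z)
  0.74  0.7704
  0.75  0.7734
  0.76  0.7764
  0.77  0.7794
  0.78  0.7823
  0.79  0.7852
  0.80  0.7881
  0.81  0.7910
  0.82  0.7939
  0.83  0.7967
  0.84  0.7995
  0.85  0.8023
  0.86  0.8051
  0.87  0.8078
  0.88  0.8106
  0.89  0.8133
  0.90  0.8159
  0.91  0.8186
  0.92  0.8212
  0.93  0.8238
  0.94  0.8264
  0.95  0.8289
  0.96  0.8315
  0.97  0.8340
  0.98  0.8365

σ√T = 0.2·√0.08333 = 0.0577
d₁ = [ln(68/65) + (0.018 + ½·0.2²)·0.08333] / (σ√T) = (0.0451 + 0.0032) / 0.0577 = 0.8364 ⇒ 0.84
N(d₁) = N(0.84) = 0.7995
Δ_call = N(d₁) = 0.7995

0.7995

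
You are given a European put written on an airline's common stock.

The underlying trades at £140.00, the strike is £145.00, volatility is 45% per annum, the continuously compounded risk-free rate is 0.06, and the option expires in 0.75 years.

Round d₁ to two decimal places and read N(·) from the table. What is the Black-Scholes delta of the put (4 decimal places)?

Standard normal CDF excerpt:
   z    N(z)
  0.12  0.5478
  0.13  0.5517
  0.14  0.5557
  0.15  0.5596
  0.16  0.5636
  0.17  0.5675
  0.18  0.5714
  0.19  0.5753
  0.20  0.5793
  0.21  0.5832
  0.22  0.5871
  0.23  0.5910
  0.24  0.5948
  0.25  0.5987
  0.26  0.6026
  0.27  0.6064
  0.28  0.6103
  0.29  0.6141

-0.4129

σ√T = 0.45 × 0.8660 = 0.3897
d₁ = [ln(140/145) + (0.06 + 0.45²/2)·0.75] / 0.3897 = [-0.0351 + 0.1209] / 0.3897 = 0.2203 → 0.22
N(d₁) = N(0.22) = 0.5871
Δ_put = N(d₁) − 1 = 0.5871 − 1 = -0.4129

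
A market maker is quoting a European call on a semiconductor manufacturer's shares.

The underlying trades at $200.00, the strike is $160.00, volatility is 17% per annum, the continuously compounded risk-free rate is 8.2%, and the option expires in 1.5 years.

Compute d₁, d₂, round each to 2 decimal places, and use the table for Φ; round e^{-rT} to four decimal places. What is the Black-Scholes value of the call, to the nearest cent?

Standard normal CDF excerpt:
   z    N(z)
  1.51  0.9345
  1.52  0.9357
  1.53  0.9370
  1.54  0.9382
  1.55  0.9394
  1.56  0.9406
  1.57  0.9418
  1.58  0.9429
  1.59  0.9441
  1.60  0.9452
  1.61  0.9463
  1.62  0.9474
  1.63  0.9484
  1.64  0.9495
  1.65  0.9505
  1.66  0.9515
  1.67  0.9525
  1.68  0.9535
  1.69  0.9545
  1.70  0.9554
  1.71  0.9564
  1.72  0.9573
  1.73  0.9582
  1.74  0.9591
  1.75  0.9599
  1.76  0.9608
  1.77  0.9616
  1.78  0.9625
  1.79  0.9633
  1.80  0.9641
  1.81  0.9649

σ√T = 0.17 × 1.2247 = 0.2082
d₁ = [ln(200/160) + (0.082 + 0.17²/2)·1.5] / 0.2082 = [0.2231 + 0.1447] / 0.2082 = 1.7666 ≈ 1.77
d₂ = d₁ − σ√T = 1.7666 − 0.2082 = 1.5584 ≈ 1.56
exp(−rT) = exp(−0.082·1.5) = 0.8843
C = 200·N(1.77) − 160·0.8843·N(1.56) = 200·0.9616 − 160·0.8843·0.9406 = 192.3200 − 133.0836 = 59.2364

$59.24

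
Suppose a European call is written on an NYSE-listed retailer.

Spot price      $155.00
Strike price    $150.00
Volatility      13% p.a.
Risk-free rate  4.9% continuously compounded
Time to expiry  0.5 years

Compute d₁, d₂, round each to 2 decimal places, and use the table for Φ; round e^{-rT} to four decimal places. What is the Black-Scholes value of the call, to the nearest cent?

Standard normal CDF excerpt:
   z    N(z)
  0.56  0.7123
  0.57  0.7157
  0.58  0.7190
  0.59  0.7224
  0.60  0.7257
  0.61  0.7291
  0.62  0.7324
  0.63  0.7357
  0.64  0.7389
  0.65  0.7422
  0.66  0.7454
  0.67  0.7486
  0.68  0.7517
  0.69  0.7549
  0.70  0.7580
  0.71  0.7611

T = 0.5;  σ√T = 0.0919
d₁ = [ln(155/150) + (0.049 + ½·0.13²)·0.5] / (σ√T) = (0.0328 + 0.0287) / 0.0919 = 0.6692 → 0.67
d₂ = 0.6692 − 0.0919 = 0.5773 → 0.58
exp(−rT) = exp(−0.049·0.5) = 0.9758
C = 155·N(0.67) − 150·0.9758·N(0.58) = 155·0.7486 − 150·0.9758·0.7190 = 116.0330 − 105.2400 = 10.7930

$10.79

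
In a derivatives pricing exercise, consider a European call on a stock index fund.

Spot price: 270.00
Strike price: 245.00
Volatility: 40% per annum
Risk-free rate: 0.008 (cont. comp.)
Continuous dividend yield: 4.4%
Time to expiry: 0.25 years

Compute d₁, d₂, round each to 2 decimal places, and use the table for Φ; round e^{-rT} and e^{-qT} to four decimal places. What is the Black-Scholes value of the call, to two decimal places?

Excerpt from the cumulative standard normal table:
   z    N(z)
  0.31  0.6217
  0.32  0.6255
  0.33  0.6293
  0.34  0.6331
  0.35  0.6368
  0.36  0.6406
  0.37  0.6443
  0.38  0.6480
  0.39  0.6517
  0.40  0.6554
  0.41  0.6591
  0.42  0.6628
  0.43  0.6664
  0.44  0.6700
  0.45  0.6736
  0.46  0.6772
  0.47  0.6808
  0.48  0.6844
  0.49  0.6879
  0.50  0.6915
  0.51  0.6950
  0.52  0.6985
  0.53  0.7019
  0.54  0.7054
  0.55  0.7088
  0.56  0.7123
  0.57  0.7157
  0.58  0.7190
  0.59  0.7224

33.58

σ√T = 0.4·√0.25 = 0.2000
d₁ = [ln(270/245) + (0.008 − 0.044 + 0.4²/2)·0.25] / 0.2000 = [0.0972 + 0.0110] / 0.2000 = 0.5408 → 0.54
d₂ = d₁ − σ√T = 0.5408 − 0.2000 = 0.3408 → 0.34
exp(−qT) = exp(−0.044·0.25) = 0.9891;  exp(−rT) = exp(−0.008·0.25) = 0.9980
C = 270·0.9891·N(0.54) − 245·0.9980·N(0.34) = 270·0.9891·0.7054 − 245·0.9980·0.6331 = 188.3820 − 154.7993 = 33.5827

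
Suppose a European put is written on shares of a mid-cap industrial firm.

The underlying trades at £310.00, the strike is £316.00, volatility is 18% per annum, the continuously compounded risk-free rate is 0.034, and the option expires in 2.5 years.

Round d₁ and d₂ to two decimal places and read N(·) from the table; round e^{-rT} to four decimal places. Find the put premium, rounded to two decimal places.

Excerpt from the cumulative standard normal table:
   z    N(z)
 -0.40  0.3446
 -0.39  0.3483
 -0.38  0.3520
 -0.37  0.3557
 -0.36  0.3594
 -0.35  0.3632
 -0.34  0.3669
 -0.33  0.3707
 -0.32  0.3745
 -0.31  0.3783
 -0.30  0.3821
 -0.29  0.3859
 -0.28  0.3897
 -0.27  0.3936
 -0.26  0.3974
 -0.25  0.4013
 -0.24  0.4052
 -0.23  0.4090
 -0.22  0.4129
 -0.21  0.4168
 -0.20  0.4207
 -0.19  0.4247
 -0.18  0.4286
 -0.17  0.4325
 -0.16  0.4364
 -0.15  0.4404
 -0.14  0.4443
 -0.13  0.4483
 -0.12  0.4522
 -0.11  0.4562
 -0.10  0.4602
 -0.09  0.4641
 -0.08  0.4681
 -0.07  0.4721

σ√T = 0.18 × 1.5811 = 0.2846
d₁ = [ln(310/316) + (0.034 + ½·0.18²)·2.5] / (σ√T) = (-0.0192 + 0.1255) / 0.2846 = 0.3736 ⇒ 0.37
d₂ = 0.3736 − 0.2846 = 0.0890 ⇒ 0.09
e^(−rT) = e^(−0.034·2.5) = 0.9185
P = 316·0.9185·N(-0.09) − 310·N(-0.37) = 316·0.9185·0.4641 − 310·0.3557 = 134.7032 − 110.2670 = 24.4362

£24.44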